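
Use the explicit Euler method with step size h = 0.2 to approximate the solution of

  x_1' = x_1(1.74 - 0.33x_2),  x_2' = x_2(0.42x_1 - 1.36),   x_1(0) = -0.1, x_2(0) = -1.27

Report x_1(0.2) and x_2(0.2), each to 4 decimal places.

-0.1432, -0.9139

Euler on (x_1,x_2): x_1_{n+1} = x_1_n + h·x_1', x_2_{n+1} = x_2_n + h·x_2'.
0.000000: (-0.100000, -1.270000); f=(-0.215910, 1.780540) → (-0.143182, -0.913892)
(x_1(0.2), x_2(0.2)) ≈ (-0.1432, -0.9139)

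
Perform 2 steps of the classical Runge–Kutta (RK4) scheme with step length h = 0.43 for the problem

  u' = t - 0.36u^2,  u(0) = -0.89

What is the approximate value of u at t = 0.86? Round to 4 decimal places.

-0.7699

RK4: k1 = f(t_n, u_n); k2 = f(t_n + h/2, u_n + (h/2)·k1); k3 = f(t_n + h/2, u_n + (h/2)·k2); k4 = f(t_n + h, u_n + h·k3); u_{n+1} = u_n + (h/6)·(k1 + 2k2 + 2k3 + k4).
t=0.000000, u=-0.890000:
  k1 = f(0.000000, -0.890000) = -0.285156
  k2 = f(0.215000, -0.951309) = -0.110796
  k3 = f(0.215000, -0.913821) = -0.085625
  k4 = f(0.430000, -0.926819) = 0.120763
  u ← -0.890000 + (0.43/6)·(k1 + 2k2 + 2k3 + k4) = -0.929935
t=0.430000, u=-0.929935:
  k1 = f(0.430000, -0.929935) = 0.118679
  k2 = f(0.645000, -0.904419) = 0.350529
  k3 = f(0.645000, -0.854571) = 0.382095
  k4 = f(0.860000, -0.765634) = 0.648969
  u ← -0.929935 + (0.43/6)·(k1 + 2k2 + 2k3 + k4) = -0.769911
u(0.86) ≈ -0.7699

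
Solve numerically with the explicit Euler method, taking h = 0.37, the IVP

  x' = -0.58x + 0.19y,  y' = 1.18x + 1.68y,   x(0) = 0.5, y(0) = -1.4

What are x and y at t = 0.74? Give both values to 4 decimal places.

0.0869, -3.1989

Euler on (x,y): x_{n+1} = x_n + h·x', y_{n+1} = y_n + h·y'.
0.000000: (0.500000, -1.400000); f=(-0.556000, -1.762000) → (0.294280, -2.051940)
0.370000: (0.294280, -2.051940); f=(-0.560551, -3.100009) → (0.086876, -3.198943)
(x(0.74), y(0.74)) ≈ (0.0869, -3.1989)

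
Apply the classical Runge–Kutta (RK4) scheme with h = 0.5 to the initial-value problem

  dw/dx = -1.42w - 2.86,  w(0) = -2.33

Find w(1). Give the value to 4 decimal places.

-2.0909

RK4: k1 = f(x_n, w_n); k2 = f(x_n + h/2, w_n + (h/2)·k1); k3 = f(x_n + h/2, w_n + (h/2)·k2); k4 = f(x_n + h, w_n + h·k3); w_{n+1} = w_n + (h/6)·(k1 + 2k2 + 2k3 + k4).
x=0.000000, w=-2.330000:
  k1 = f(0.000000, -2.330000) = 0.448600
  k2 = f(0.250000, -2.217850) = 0.289347
  k3 = f(0.250000, -2.257663) = 0.345882
  k4 = f(0.500000, -2.157059) = 0.203024
  w ← -2.330000 + (0.5/6)·(k1 + 2k2 + 2k3 + k4) = -2.169827
x=0.500000, w=-2.169827:
  k1 = f(0.500000, -2.169827) = 0.221154
  k2 = f(0.750000, -2.114538) = 0.142644
  k3 = f(0.750000, -2.134166) = 0.170515
  k4 = f(1.000000, -2.084569) = 0.100088
  w ← -2.169827 + (0.5/6)·(k1 + 2k2 + 2k3 + k4) = -2.090863
w(1) ≈ -2.0909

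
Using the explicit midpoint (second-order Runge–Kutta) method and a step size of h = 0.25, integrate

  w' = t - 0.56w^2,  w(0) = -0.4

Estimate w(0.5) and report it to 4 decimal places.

Midpoint: k1 = f(t_n, w_n); k2 = f(t_n + h/2, w_n + (h/2)·k1); w_{n+1} = w_n + h·k2.
t=0.000000, w=-0.400000:
  k1 = f(0.000000, -0.400000) = -0.089600
  k2 = f(0.125000, -0.411200) = 0.030312
  w ← -0.400000 + 0.25·0.030312 = -0.392422
t=0.250000, w=-0.392422:
  k1 = f(0.250000, -0.392422) = 0.163763
  k2 = f(0.375000, -0.371952) = 0.297525
  w ← -0.392422 + 0.25·0.297525 = -0.318041
w(0.5) ≈ -0.3180

-0.3180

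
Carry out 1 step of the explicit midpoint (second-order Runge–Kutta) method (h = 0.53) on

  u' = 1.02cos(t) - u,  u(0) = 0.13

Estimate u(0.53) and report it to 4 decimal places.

0.4578

Midpoint: k1 = f(t_n, u_n); k2 = f(t_n + h/2, u_n + (h/2)·k1); u_{n+1} = u_n + h·k2.
t=0.000000, u=0.130000:
  k1 = f(0.000000, 0.130000) = 0.890000
  k2 = f(0.265000, 0.365850) = 0.618544
  u ← 0.130000 + 0.53·0.618544 = 0.457829
u(0.53) ≈ 0.4578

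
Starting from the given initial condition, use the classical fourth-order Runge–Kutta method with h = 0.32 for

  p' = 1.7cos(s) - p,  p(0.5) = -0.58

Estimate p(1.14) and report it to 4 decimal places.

RK4: k1 = f(s_n, p_n); k2 = f(s_n + h/2, p_n + (h/2)·k1); k3 = f(s_n + h/2, p_n + (h/2)·k2); k4 = f(s_n + h, p_n + h·k3); p_{n+1} = p_n + (h/6)·(k1 + 2k2 + 2k3 + k4).
s=0.500000, p=-0.580000:
  k1 = f(0.500000, -0.580000) = 2.071890
  k2 = f(0.660000, -0.248498) = 1.591484
  k3 = f(0.660000, -0.325363) = 1.668349
  k4 = f(0.820000, -0.046128) = 1.205904
  p ← -0.580000 + (0.32/6)·(k1 + 2k2 + 2k3 + k4) = -0.057469
s=0.820000, p=-0.057469:
  k1 = f(0.820000, -0.057469) = 1.217245
  k2 = f(0.980000, 0.137290) = 0.809648
  k3 = f(0.980000, 0.072075) = 0.874863
  k4 = f(1.140000, 0.222488) = 0.487423
  p ← -0.057469 + (0.32/6)·(k1 + 2k2 + 2k3 + k4) = 0.213128
p(1.14) ≈ 0.2131

0.2131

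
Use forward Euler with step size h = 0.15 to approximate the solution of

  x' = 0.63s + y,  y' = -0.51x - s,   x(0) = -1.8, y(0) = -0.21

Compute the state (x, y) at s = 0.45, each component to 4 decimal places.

-1.7930, 0.1402

Euler on (x,y): x_{n+1} = x_n + h·x', y_{n+1} = y_n + h·y'.
0.000000: (-1.800000, -0.210000); f=(-0.210000, 0.918000) → (-1.831500, -0.072300)
0.150000: (-1.831500, -0.072300); f=(0.022200, 0.784065) → (-1.828170, 0.045310)
0.300000: (-1.828170, 0.045310); f=(0.234310, 0.632367) → (-1.793024, 0.140165)
(x(0.45), y(0.45)) ≈ (-1.7930, 0.1402)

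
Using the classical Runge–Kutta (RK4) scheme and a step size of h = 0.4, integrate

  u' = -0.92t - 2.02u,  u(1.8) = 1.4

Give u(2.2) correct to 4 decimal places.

0.1175

RK4: k1 = f(t_n, u_n); k2 = f(t_n + h/2, u_n + (h/2)·k1); k3 = f(t_n + h/2, u_n + (h/2)·k2); k4 = f(t_n + h, u_n + h·k3); u_{n+1} = u_n + (h/6)·(k1 + 2k2 + 2k3 + k4).
t=1.800000, u=1.400000:
  k1 = f(1.800000, 1.400000) = -4.484000
  k2 = f(2.000000, 0.503200) = -2.856464
  k3 = f(2.000000, 0.828707) = -3.513989
  k4 = f(2.200000, -0.005595) = -2.012697
  u ← 1.400000 + (0.4/6)·(k1 + 2k2 + 2k3 + k4) = 0.117493
u(2.2) ≈ 0.1175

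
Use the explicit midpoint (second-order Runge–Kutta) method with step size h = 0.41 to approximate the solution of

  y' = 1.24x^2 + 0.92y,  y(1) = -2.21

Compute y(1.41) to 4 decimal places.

-2.3667

Midpoint: k1 = f(x_n, y_n); k2 = f(x_n + h/2, y_n + (h/2)·k1); y_{n+1} = y_n + h·k2.
x=1.000000, y=-2.210000:
  k1 = f(1.000000, -2.210000) = -0.793200
  k2 = f(1.205000, -2.372606) = -0.382287
  y ← -2.210000 + 0.41·(-0.382287) = -2.366737
y(1.41) ≈ -2.3667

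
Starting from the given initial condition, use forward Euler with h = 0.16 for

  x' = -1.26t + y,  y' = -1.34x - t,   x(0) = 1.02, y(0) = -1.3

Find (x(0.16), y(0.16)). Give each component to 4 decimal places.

0.8120, -1.5187

Euler on (x,y): x_{n+1} = x_n + h·x', y_{n+1} = y_n + h·y'.
0.000000: (1.020000, -1.300000); f=(-1.300000, -1.366800) → (0.812000, -1.518688)
(x(0.16), y(0.16)) ≈ (0.8120, -1.5187)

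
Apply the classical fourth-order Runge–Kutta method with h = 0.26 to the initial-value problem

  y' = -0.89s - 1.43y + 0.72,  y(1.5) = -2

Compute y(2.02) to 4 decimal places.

RK4: k1 = f(s_n, y_n); k2 = f(s_n + h/2, y_n + (h/2)·k1); k3 = f(s_n + h/2, y_n + (h/2)·k2); k4 = f(s_n + h, y_n + h·k3); y_{n+1} = y_n + (h/6)·(k1 + 2k2 + 2k3 + k4).
s=1.500000, y=-2.000000:
  k1 = f(1.500000, -2.000000) = 2.245000
  k2 = f(1.630000, -1.708150) = 1.711955
  k3 = f(1.630000, -1.777446) = 1.811048
  k4 = f(1.760000, -1.529128) = 1.340252
  y ← -2.000000 + (0.26/6)·(k1 + 2k2 + 2k3 + k4) = -1.539312
s=1.760000, y=-1.539312:
  k1 = f(1.760000, -1.539312) = 1.354816
  k2 = f(1.890000, -1.363186) = 0.987256
  k3 = f(1.890000, -1.410969) = 1.055586
  k4 = f(2.020000, -1.264860) = 0.730950
  y ← -1.539312 + (0.26/6)·(k1 + 2k2 + 2k3 + k4) = -1.271883
y(2.02) ≈ -1.2719

-1.2719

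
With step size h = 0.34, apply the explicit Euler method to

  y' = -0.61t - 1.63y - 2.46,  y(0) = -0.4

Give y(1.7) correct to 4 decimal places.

Euler: y_{n+1} = y_n + h·f(t_n, y_n).
t=0.000000, y=-0.400000: f=-1.808000 → y ← -0.400000 + 0.34·(-1.808000) = -1.014720
t=0.340000, y=-1.014720: f=-1.013406 → y ← -1.014720 + 0.34·(-1.013406) = -1.359278
t=0.680000, y=-1.359278: f=-0.659177 → y ← -1.359278 + 0.34·(-0.659177) = -1.583398
t=1.020000, y=-1.583398: f=-0.501261 → y ← -1.583398 + 0.34·(-0.501261) = -1.753827
t=1.360000, y=-1.753827: f=-0.430862 → y ← -1.753827 + 0.34·(-0.430862) = -1.900320
y(1.7) ≈ -1.9003

-1.9003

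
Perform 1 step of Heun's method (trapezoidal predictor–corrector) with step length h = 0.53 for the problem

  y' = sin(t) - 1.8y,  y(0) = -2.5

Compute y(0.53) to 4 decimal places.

-1.1187

Heun: k1 = f(t_n, y_n); k2 = f(t_n + h, y_n + h·k1); y_{n+1} = y_n + (h/2)·(k1 + k2).
t=0.000000, y=-2.500000:
  k1 = f(0.000000, -2.500000) = 4.500000
  k2 = f(0.530000, -0.115000) = 0.712533
  y ← -2.500000 + (0.53/2)·(4.500000 + 0.712533) = -1.118679
y(0.53) ≈ -1.1187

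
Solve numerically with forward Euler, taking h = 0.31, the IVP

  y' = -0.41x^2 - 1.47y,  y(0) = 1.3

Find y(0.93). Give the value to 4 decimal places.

Euler: y_{n+1} = y_n + h·f(x_n, y_n).
x=0.000000, y=1.300000: f=-1.911000 → y ← 1.300000 + 0.31·(-1.911000) = 0.707590
x=0.310000, y=0.707590: f=-1.079558 → y ← 0.707590 + 0.31·(-1.079558) = 0.372927
x=0.620000, y=0.372927: f=-0.705807 → y ← 0.372927 + 0.31·(-0.705807) = 0.154127
y(0.93) ≈ 0.1541

0.1541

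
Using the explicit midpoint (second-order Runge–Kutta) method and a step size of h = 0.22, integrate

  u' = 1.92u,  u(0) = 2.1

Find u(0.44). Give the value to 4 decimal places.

4.7984

Midpoint: k1 = f(t_n, u_n); k2 = f(t_n + h/2, u_n + (h/2)·k1); u_{n+1} = u_n + h·k2.
t=0.000000, u=2.100000:
  k1 = f(0.000000, 2.100000) = 4.032000
  k2 = f(0.110000, 2.543520) = 4.883558
  u ← 2.100000 + 0.22·4.883558 = 3.174383
t=0.220000, u=3.174383:
  k1 = f(0.220000, 3.174383) = 6.094815
  k2 = f(0.330000, 3.844813) = 7.382040
  u ← 3.174383 + 0.22·7.382040 = 4.798432
u(0.44) ≈ 4.7984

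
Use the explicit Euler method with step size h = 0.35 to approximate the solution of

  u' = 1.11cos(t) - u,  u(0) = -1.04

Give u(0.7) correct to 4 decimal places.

0.1781

Euler: u_{n+1} = u_n + h·f(t_n, u_n).
t=0.000000, u=-1.040000: f=2.150000 → u ← -1.040000 + 0.35·2.150000 = -0.287500
t=0.350000, u=-0.287500: f=1.330204 → u ← -0.287500 + 0.35·1.330204 = 0.178071
u(0.7) ≈ 0.1781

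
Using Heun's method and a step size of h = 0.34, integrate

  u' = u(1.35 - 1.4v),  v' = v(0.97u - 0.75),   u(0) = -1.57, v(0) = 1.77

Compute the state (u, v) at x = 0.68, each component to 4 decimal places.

Heun on (u,v): k1 = f(x_n, state_n); k2 = f(x_n + h, state_n + h·k1); state_{n+1} = state_n + (h/2)·(k1 + k2).
0.000000: (-1.570000, 1.770000)
  k1 = (1.770960, -4.023033)
  predictor → (-0.967874, 0.402169)
  k2 = (-0.761681, -0.679198)
  → (-1.398423, 0.970621)
0.340000: (-1.398423, 0.970621)
  k1 = (0.012403, -2.044584)
  predictor → (-1.394206, 0.275462)
  k2 = (-1.344506, -0.579126)
  → (-1.624880, 0.524590)
(u(0.68), v(0.68)) ≈ (-1.6249, 0.5246)

-1.6249, 0.5246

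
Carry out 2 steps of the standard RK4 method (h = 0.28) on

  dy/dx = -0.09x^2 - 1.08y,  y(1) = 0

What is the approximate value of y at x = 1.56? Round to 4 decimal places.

-0.0657

RK4: k1 = f(x_n, y_n); k2 = f(x_n + h/2, y_n + (h/2)·k1); k3 = f(x_n + h/2, y_n + (h/2)·k2); k4 = f(x_n + h, y_n + h·k3); y_{n+1} = y_n + (h/6)·(k1 + 2k2 + 2k3 + k4).
x=1.000000, y=0.000000:
  k1 = f(1.000000, 0.000000) = -0.090000
  k2 = f(1.140000, -0.012600) = -0.103356
  k3 = f(1.140000, -0.014470) = -0.101337
  k4 = f(1.280000, -0.028374) = -0.116812
  y ← 0.000000 + (0.28/6)·(k1 + 2k2 + 2k3 + k4) = -0.028756
x=1.280000, y=-0.028756:
  k1 = f(1.280000, -0.028756) = -0.116400
  k2 = f(1.420000, -0.045052) = -0.132820
  k3 = f(1.420000, -0.047351) = -0.130337
  k4 = f(1.560000, -0.065250) = -0.148554
  y ← -0.028756 + (0.28/6)·(k1 + 2k2 + 2k3 + k4) = -0.065682
y(1.56) ≈ -0.0657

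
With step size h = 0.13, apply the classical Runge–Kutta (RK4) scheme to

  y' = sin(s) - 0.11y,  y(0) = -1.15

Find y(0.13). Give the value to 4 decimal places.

-1.1253

RK4: k1 = f(s_n, y_n); k2 = f(s_n + h/2, y_n + (h/2)·k1); k3 = f(s_n + h/2, y_n + (h/2)·k2); k4 = f(s_n + h, y_n + h·k3); y_{n+1} = y_n + (h/6)·(k1 + 2k2 + 2k3 + k4).
s=0.000000, y=-1.150000:
  k1 = f(0.000000, -1.150000) = 0.126500
  k2 = f(0.065000, -1.141777) = 0.190550
  k3 = f(0.065000, -1.137614) = 0.190092
  k4 = f(0.130000, -1.125288) = 0.253416
  y ← -1.150000 + (0.13/6)·(k1 + 2k2 + 2k3 + k4) = -1.125274
y(0.13) ≈ -1.1253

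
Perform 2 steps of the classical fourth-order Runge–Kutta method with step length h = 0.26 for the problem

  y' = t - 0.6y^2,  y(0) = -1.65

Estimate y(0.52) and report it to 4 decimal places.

RK4: k1 = f(t_n, y_n); k2 = f(t_n + h/2, y_n + (h/2)·k1); k3 = f(t_n + h/2, y_n + (h/2)·k2); k4 = f(t_n + h, y_n + h·k3); y_{n+1} = y_n + (h/6)·(k1 + 2k2 + 2k3 + k4).
t=0.000000, y=-1.650000:
  k1 = f(0.000000, -1.650000) = -1.633500
  k2 = f(0.130000, -1.862355) = -1.951020
  k3 = f(0.130000, -1.903633) = -2.044290
  k4 = f(0.260000, -2.181515) = -2.595406
  y ← -1.650000 + (0.26/6)·(k1 + 2k2 + 2k3 + k4) = -2.179513
t=0.260000, y=-2.179513:
  k1 = f(0.260000, -2.179513) = -2.590166
  k2 = f(0.390000, -2.516234) = -3.408861
  k3 = f(0.390000, -2.622665) = -3.737022
  k4 = f(0.520000, -3.151139) = -5.437804
  y ← -2.179513 + (0.26/6)·(k1 + 2k2 + 2k3 + k4) = -3.146701
y(0.52) ≈ -3.1467

-3.1467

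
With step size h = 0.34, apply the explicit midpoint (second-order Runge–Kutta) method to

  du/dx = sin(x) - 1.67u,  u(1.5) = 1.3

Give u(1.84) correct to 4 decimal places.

Midpoint: k1 = f(x_n, u_n); k2 = f(x_n + h/2, u_n + (h/2)·k1); u_{n+1} = u_n + h·k2.
x=1.500000, u=1.300000:
  k1 = f(1.500000, 1.300000) = -1.173505
  k2 = f(1.670000, 1.100504) = -0.842759
  u ← 1.300000 + 0.34·(-0.842759) = 1.013462
u(1.84) ≈ 1.0135

1.0135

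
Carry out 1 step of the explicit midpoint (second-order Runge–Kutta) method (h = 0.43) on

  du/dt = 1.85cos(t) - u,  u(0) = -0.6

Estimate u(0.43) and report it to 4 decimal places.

Midpoint: k1 = f(t_n, u_n); k2 = f(t_n + h/2, u_n + (h/2)·k1); u_{n+1} = u_n + h·k2.
t=0.000000, u=-0.600000:
  k1 = f(0.000000, -0.600000) = 2.450000
  k2 = f(0.215000, -0.073250) = 1.880656
  u ← -0.600000 + 0.43·1.880656 = 0.208682
u(0.43) ≈ 0.2087

0.2087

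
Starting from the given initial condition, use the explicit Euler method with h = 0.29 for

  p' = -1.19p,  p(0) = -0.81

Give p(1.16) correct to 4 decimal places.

Euler: p_{n+1} = p_n + h·f(s_n, p_n).
s=0.000000, p=-0.810000: f=0.963900 → p ← -0.810000 + 0.29·0.963900 = -0.530469
s=0.290000, p=-0.530469: f=0.631258 → p ← -0.530469 + 0.29·0.631258 = -0.347404
s=0.580000, p=-0.347404: f=0.413411 → p ← -0.347404 + 0.29·0.413411 = -0.227515
s=0.870000, p=-0.227515: f=0.270743 → p ← -0.227515 + 0.29·0.270743 = -0.149000
p(1.16) ≈ -0.1490

-0.1490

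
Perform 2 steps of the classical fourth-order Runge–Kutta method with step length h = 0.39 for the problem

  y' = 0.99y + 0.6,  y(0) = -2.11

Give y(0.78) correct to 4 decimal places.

RK4: k1 = f(x_n, y_n); k2 = f(x_n + h/2, y_n + (h/2)·k1); k3 = f(x_n + h/2, y_n + (h/2)·k2); k4 = f(x_n + h, y_n + h·k3); y_{n+1} = y_n + (h/6)·(k1 + 2k2 + 2k3 + k4).
x=0.000000, y=-2.110000:
  k1 = f(0.000000, -2.110000) = -1.488900
  k2 = f(0.195000, -2.400335) = -1.776332
  k3 = f(0.195000, -2.456385) = -1.831821
  k4 = f(0.390000, -2.824410) = -2.196166
  y ← -2.110000 + (0.39/6)·(k1 + 2k2 + 2k3 + k4) = -2.818589
x=0.390000, y=-2.818589:
  k1 = f(0.390000, -2.818589) = -2.190403
  k2 = f(0.585000, -3.245718) = -2.613261
  k3 = f(0.585000, -3.328175) = -2.694893
  k4 = f(0.780000, -3.869598) = -3.230902
  y ← -2.818589 + (0.39/6)·(k1 + 2k2 + 2k3 + k4) = -3.861034
y(0.78) ≈ -3.8610

-3.8610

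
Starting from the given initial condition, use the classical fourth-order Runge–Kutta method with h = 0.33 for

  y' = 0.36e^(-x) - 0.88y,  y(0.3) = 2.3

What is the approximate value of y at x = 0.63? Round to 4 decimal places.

1.7849

RK4: k1 = f(x_n, y_n); k2 = f(x_n + h/2, y_n + (h/2)·k1); k3 = f(x_n + h/2, y_n + (h/2)·k2); k4 = f(x_n + h, y_n + h·k3); y_{n+1} = y_n + (h/6)·(k1 + 2k2 + 2k3 + k4).
x=0.300000, y=2.300000:
  k1 = f(0.300000, 2.300000) = -1.757305
  k2 = f(0.465000, 2.010045) = -1.542711
  k3 = f(0.465000, 2.045453) = -1.573870
  k4 = f(0.630000, 1.780623) = -1.375215
  y ← 2.300000 + (0.33/6)·(k1 + 2k2 + 2k3 + k4) = 1.784888
y(0.63) ≈ 1.7849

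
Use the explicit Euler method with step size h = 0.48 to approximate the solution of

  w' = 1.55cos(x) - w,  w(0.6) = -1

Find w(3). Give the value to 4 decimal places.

-0.7214

Euler: w_{n+1} = w_n + h·f(x_n, w_n).
x=0.600000, w=-1.000000: f=2.279270 → w ← -1.000000 + 0.48·2.279270 = 0.094050
x=1.080000, w=0.094050: f=0.636509 → w ← 0.094050 + 0.48·0.636509 = 0.399574
x=1.560000, w=0.399574: f=-0.382840 → w ← 0.399574 + 0.48·(-0.382840) = 0.215811
x=2.040000, w=0.215811: f=-0.916684 → w ← 0.215811 + 0.48·(-0.916684) = -0.224197
x=2.520000, w=-0.224197: f=-1.035878 → w ← -0.224197 + 0.48·(-1.035878) = -0.721419
w(3) ≈ -0.7214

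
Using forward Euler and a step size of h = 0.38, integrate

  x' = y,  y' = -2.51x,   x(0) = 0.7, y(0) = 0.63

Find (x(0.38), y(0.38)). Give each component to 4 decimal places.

0.9394, -0.0377

Euler on (x,y): x_{n+1} = x_n + h·x', y_{n+1} = y_n + h·y'.
0.000000: (0.700000, 0.630000); f=(0.630000, -1.757000) → (0.939400, -0.037660)
(x(0.38), y(0.38)) ≈ (0.9394, -0.0377)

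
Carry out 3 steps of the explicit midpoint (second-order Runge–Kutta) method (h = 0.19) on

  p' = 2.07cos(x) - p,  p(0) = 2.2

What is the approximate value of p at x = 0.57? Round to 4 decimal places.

Midpoint: k1 = f(x_n, p_n); k2 = f(x_n + h/2, p_n + (h/2)·k1); p_{n+1} = p_n + h·k2.
x=0.000000, p=2.200000:
  k1 = f(0.000000, 2.200000) = -0.130000
  k2 = f(0.095000, 2.187650) = -0.126984
  p ← 2.200000 + 0.19·(-0.126984) = 2.175873
x=0.190000, p=2.175873:
  k1 = f(0.190000, 2.175873) = -0.143124
  k2 = f(0.285000, 2.162276) = -0.175777
  p ← 2.175873 + 0.19·(-0.175777) = 2.142476
x=0.380000, p=2.142476:
  k1 = f(0.380000, 2.142476) = -0.220140
  k2 = f(0.475000, 2.121562) = -0.280726
  p ← 2.142476 + 0.19·(-0.280726) = 2.089138
p(0.57) ≈ 2.0891

2.0891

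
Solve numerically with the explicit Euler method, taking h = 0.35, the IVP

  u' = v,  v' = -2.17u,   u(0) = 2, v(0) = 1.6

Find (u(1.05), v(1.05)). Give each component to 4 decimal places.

1.9362, -3.8292

Euler on (u,v): u_{n+1} = u_n + h·u', v_{n+1} = v_n + h·v'.
0.000000: (2.000000, 1.600000); f=(1.600000, -4.340000) → (2.560000, 0.081000)
0.350000: (2.560000, 0.081000); f=(0.081000, -5.555200) → (2.588350, -1.863320)
0.700000: (2.588350, -1.863320); f=(-1.863320, -5.616720) → (1.936188, -3.829172)
(u(1.05), v(1.05)) ≈ (1.9362, -3.8292)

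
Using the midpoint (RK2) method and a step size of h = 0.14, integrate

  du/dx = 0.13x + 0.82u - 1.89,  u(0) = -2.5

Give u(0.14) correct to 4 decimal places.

-3.0820

Midpoint: k1 = f(x_n, u_n); k2 = f(x_n + h/2, u_n + (h/2)·k1); u_{n+1} = u_n + h·k2.
x=0.000000, u=-2.500000:
  k1 = f(0.000000, -2.500000) = -3.940000
  k2 = f(0.070000, -2.775800) = -4.157056
  u ← -2.500000 + 0.14·(-4.157056) = -3.081988
u(0.14) ≈ -3.0820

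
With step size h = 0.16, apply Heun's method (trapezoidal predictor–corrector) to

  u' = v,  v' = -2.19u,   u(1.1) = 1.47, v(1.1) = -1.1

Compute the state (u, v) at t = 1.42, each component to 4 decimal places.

0.9642, -1.9788

Heun on (u,v): k1 = f(t_n, state_n); k2 = f(t_n + h, state_n + h·k1); state_{n+1} = state_n + (h/2)·(k1 + k2).
1.100000: (1.470000, -1.100000)
  k1 = (-1.100000, -3.219300)
  predictor → (1.294000, -1.615088)
  k2 = (-1.615088, -2.833860)
  → (1.252793, -1.584253)
1.260000: (1.252793, -1.584253)
  k1 = (-1.584253, -2.743617)
  predictor → (0.999313, -2.023231)
  k2 = (-2.023231, -2.188494)
  → (0.964194, -1.978822)
(u(1.42), v(1.42)) ≈ (0.9642, -1.9788)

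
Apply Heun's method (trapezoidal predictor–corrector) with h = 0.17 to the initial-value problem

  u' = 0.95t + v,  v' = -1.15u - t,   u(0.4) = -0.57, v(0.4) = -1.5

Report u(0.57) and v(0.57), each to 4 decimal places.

Heun on (u,v): k1 = f(t_n, state_n); k2 = f(t_n + h, state_n + h·k1); state_{n+1} = state_n + (h/2)·(k1 + k2).
0.400000: (-0.570000, -1.500000)
  k1 = (-1.120000, 0.255500)
  predictor → (-0.760400, -1.456565)
  k2 = (-0.915065, 0.304460)
  → (-0.742981, -1.452403)
(u(0.57), v(0.57)) ≈ (-0.7430, -1.4524)

-0.7430, -1.4524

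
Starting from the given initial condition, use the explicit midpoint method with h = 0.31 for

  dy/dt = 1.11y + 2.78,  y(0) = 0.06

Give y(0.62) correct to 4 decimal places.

Midpoint: k1 = f(t_n, y_n); k2 = f(t_n + h/2, y_n + (h/2)·k1); y_{n+1} = y_n + h·k2.
t=0.000000, y=0.060000:
  k1 = f(0.000000, 0.060000) = 2.846600
  k2 = f(0.155000, 0.501223) = 3.336358
  y ← 0.060000 + 0.31·3.336358 = 1.094271
t=0.310000, y=1.094271:
  k1 = f(0.310000, 1.094271) = 3.994641
  k2 = f(0.465000, 1.713440) = 4.681919
  y ← 1.094271 + 0.31·4.681919 = 2.545666
y(0.62) ≈ 2.5457

2.5457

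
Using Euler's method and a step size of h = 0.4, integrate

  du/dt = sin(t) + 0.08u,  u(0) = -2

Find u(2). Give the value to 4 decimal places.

Euler: u_{n+1} = u_n + h·f(t_n, u_n).
t=0.000000, u=-2.000000: f=-0.160000 → u ← -2.000000 + 0.4·(-0.160000) = -2.064000
t=0.400000, u=-2.064000: f=0.224298 → u ← -2.064000 + 0.4·0.224298 = -1.974281
t=0.800000, u=-1.974281: f=0.559414 → u ← -1.974281 + 0.4·0.559414 = -1.750515
t=1.200000, u=-1.750515: f=0.791998 → u ← -1.750515 + 0.4·0.791998 = -1.433716
t=1.600000, u=-1.433716: f=0.884876 → u ← -1.433716 + 0.4·0.884876 = -1.079766
u(2) ≈ -1.0798

-1.0798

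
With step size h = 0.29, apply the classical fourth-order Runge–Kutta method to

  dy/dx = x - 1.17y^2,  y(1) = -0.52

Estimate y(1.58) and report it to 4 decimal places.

RK4: k1 = f(x_n, y_n); k2 = f(x_n + h/2, y_n + (h/2)·k1); k3 = f(x_n + h/2, y_n + (h/2)·k2); k4 = f(x_n + h, y_n + h·k3); y_{n+1} = y_n + (h/6)·(k1 + 2k2 + 2k3 + k4).
x=1.000000, y=-0.520000:
  k1 = f(1.000000, -0.520000) = 0.683632
  k2 = f(1.145000, -0.420873) = 0.937753
  k3 = f(1.145000, -0.384026) = 0.972453
  k4 = f(1.290000, -0.237989) = 1.223733
  y ← -0.520000 + (0.29/6)·(k1 + 2k2 + 2k3 + k4) = -0.243157
x=1.290000, y=-0.243157:
  k1 = f(1.290000, -0.243157) = 1.220823
  k2 = f(1.435000, -0.066138) = 1.429882
  k3 = f(1.435000, -0.035825) = 1.433498
  k4 = f(1.580000, 0.172557) = 1.545162
  y ← -0.243157 + (0.29/6)·(k1 + 2k2 + 2k3 + k4) = 0.167325
y(1.58) ≈ 0.1673

0.1673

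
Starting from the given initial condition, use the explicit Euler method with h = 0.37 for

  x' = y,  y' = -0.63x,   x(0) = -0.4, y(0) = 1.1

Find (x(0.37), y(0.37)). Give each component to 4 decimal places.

0.0070, 1.1932

Euler on (x,y): x_{n+1} = x_n + h·x', y_{n+1} = y_n + h·y'.
0.000000: (-0.400000, 1.100000); f=(1.100000, 0.252000) → (0.007000, 1.193240)
(x(0.37), y(0.37)) ≈ (0.0070, 1.1932)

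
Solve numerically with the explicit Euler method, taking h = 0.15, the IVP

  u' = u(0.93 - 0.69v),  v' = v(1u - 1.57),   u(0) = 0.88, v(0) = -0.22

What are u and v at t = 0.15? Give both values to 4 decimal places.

1.0228, -0.1972

Euler on (u,v): u_{n+1} = u_n + h·u', v_{n+1} = v_n + h·v'.
0.000000: (0.880000, -0.220000); f=(0.951984, 0.151800) → (1.022798, -0.197230)
(u(0.15), v(0.15)) ≈ (1.0228, -0.1972)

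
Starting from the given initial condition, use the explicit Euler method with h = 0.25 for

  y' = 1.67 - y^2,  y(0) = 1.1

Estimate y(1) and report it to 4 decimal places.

1.2886

Euler: y_{n+1} = y_n + h·f(x_n, y_n).
x=0.000000, y=1.100000: f=0.460000 → y ← 1.100000 + 0.25·0.460000 = 1.215000
x=0.250000, y=1.215000: f=0.193775 → y ← 1.215000 + 0.25·0.193775 = 1.263444
x=0.500000, y=1.263444: f=0.073710 → y ← 1.263444 + 0.25·0.073710 = 1.281871
x=0.750000, y=1.281871: f=0.026806 → y ← 1.281871 + 0.25·0.026806 = 1.288573
y(1) ≈ 1.2886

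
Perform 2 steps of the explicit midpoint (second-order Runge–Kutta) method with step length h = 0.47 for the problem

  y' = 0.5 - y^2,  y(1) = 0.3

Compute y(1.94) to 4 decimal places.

0.5648

Midpoint: k1 = f(t_n, y_n); k2 = f(t_n + h/2, y_n + (h/2)·k1); y_{n+1} = y_n + h·k2.
t=1.000000, y=0.300000:
  k1 = f(1.000000, 0.300000) = 0.410000
  k2 = f(1.235000, 0.396350) = 0.342907
  y ← 0.300000 + 0.47·0.342907 = 0.461166
t=1.470000, y=0.461166:
  k1 = f(1.470000, 0.461166) = 0.287326
  k2 = f(1.705000, 0.528688) = 0.220489
  y ← 0.461166 + 0.47·0.220489 = 0.564796
y(1.94) ≈ 0.5648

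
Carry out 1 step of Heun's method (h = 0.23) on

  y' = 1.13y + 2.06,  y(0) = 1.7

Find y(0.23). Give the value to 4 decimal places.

Heun: k1 = f(s_n, y_n); k2 = f(s_n + h, y_n + h·k1); y_{n+1} = y_n + (h/2)·(k1 + k2).
s=0.000000, y=1.700000:
  k1 = f(0.000000, 1.700000) = 3.981000
  k2 = f(0.230000, 2.615630) = 5.015662
  y ← 1.700000 + (0.23/2)·(3.981000 + 5.015662) = 2.734616
y(0.23) ≈ 2.7346

2.7346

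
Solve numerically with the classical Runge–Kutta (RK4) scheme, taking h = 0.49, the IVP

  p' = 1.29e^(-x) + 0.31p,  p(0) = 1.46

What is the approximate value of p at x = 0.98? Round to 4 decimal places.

RK4: k1 = f(x_n, p_n); k2 = f(x_n + h/2, p_n + (h/2)·k1); k3 = f(x_n + h/2, p_n + (h/2)·k2); k4 = f(x_n + h, p_n + h·k3); p_{n+1} = p_n + (h/6)·(k1 + 2k2 + 2k3 + k4).
x=0.000000, p=1.460000:
  k1 = f(0.000000, 1.460000) = 1.742600
  k2 = f(0.245000, 1.886937) = 1.594639
  k3 = f(0.245000, 1.850687) = 1.583402
  k4 = f(0.490000, 2.235867) = 1.483407
  p ← 1.460000 + (0.49/6)·(k1 + 2k2 + 2k3 + k4) = 2.242537
x=0.490000, p=2.242537:
  k1 = f(0.490000, 2.242537) = 1.485475
  k2 = f(0.735000, 2.606479) = 1.426570
  k3 = f(0.735000, 2.592047) = 1.422097
  k4 = f(0.980000, 2.939365) = 1.395354
  p ← 2.242537 + (0.49/6)·(k1 + 2k2 + 2k3 + k4) = 2.943087
p(0.98) ≈ 2.9431

2.9431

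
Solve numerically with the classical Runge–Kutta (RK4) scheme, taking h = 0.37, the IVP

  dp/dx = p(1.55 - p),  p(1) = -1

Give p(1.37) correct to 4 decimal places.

-3.4382

RK4: k1 = f(x_n, p_n); k2 = f(x_n + h/2, p_n + (h/2)·k1); k3 = f(x_n + h/2, p_n + (h/2)·k2); k4 = f(x_n + h, p_n + h·k3); p_{n+1} = p_n + (h/6)·(k1 + 2k2 + 2k3 + k4).
x=1.000000, p=-1.000000:
  k1 = f(1.000000, -1.000000) = -2.550000
  k2 = f(1.185000, -1.471750) = -4.447261
  k3 = f(1.185000, -1.822743) = -6.147645
  k4 = f(1.370000, -3.274629) = -15.798866
  p ← -1.000000 + (0.37/6)·(k1 + 2k2 + 2k3 + k4) = -3.438218
p(1.37) ≈ -3.4382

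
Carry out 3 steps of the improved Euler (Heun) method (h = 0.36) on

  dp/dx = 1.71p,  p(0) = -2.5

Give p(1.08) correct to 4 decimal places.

Heun: k1 = f(x_n, p_n); k2 = f(x_n + h, p_n + h·k1); p_{n+1} = p_n + (h/2)·(k1 + k2).
x=0.000000, p=-2.500000:
  k1 = f(0.000000, -2.500000) = -4.275000
  k2 = f(0.360000, -4.039000) = -6.906690
  p ← -2.500000 + (0.36/2)·(-4.275000 + (-6.906690)) = -4.512704
x=0.360000, p=-4.512704:
  k1 = f(0.360000, -4.512704) = -7.716724
  k2 = f(0.720000, -7.290725) = -12.467140
  p ← -4.512704 + (0.36/2)·(-7.716724 + (-12.467140)) = -8.145800
x=0.720000, p=-8.145800:
  k1 = f(0.720000, -8.145800) = -13.929317
  k2 = f(1.080000, -13.160354) = -22.504205
  p ← -8.145800 + (0.36/2)·(-13.929317 + (-22.504205)) = -14.703834
p(1.08) ≈ -14.7038

-14.7038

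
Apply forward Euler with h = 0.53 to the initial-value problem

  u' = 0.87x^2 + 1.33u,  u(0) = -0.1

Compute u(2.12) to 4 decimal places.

1.5806

Euler: u_{n+1} = u_n + h·f(x_n, u_n).
x=0.000000, u=-0.100000: f=-0.133000 → u ← -0.100000 + 0.53·(-0.133000) = -0.170490
x=0.530000, u=-0.170490: f=0.017631 → u ← -0.170490 + 0.53·0.017631 = -0.161145
x=1.060000, u=-0.161145: f=0.763209 → u ← -0.161145 + 0.53·0.763209 = 0.243355
x=1.590000, u=0.243355: f=2.523109 → u ← 0.243355 + 0.53·2.523109 = 1.580603
u(2.12) ≈ 1.5806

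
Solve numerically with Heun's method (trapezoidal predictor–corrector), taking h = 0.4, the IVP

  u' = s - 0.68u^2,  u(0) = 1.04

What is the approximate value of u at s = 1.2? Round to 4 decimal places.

1.0737

Heun: k1 = f(s_n, u_n); k2 = f(s_n + h, u_n + h·k1); u_{n+1} = u_n + (h/2)·(k1 + k2).
s=0.000000, u=1.040000:
  k1 = f(0.000000, 1.040000) = -0.735488
  k2 = f(0.400000, 0.745805) = 0.021767
  u ← 1.040000 + (0.4/2)·(-0.735488 + 0.021767) = 0.897256
s=0.400000, u=0.897256:
  k1 = f(0.400000, 0.897256) = -0.147446
  k2 = f(0.800000, 0.838277) = 0.322158
  u ← 0.897256 + (0.4/2)·(-0.147446 + 0.322158) = 0.932198
s=0.800000, u=0.932198:
  k1 = f(0.800000, 0.932198) = 0.209084
  k2 = f(1.200000, 1.015832) = 0.498298
  u ← 0.932198 + (0.4/2)·(0.209084 + 0.498298) = 1.073675
u(1.2) ≈ 1.0737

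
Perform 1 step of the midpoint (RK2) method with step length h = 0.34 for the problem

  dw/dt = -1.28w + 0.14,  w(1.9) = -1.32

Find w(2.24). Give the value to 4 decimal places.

-0.8333

Midpoint: k1 = f(t_n, w_n); k2 = f(t_n + h/2, w_n + (h/2)·k1); w_{n+1} = w_n + h·k2.
t=1.900000, w=-1.320000:
  k1 = f(1.900000, -1.320000) = 1.829600
  k2 = f(2.070000, -1.008968) = 1.431479
  w ← -1.320000 + 0.34·1.431479 = -0.833297
w(2.24) ≈ -0.8333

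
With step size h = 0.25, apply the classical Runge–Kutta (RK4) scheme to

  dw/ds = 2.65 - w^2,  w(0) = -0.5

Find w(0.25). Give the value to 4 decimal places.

0.1452

RK4: k1 = f(s_n, w_n); k2 = f(s_n + h/2, w_n + (h/2)·k1); k3 = f(s_n + h/2, w_n + (h/2)·k2); k4 = f(s_n + h, w_n + h·k3); w_{n+1} = w_n + (h/6)·(k1 + 2k2 + 2k3 + k4).
s=0.000000, w=-0.500000:
  k1 = f(0.000000, -0.500000) = 2.400000
  k2 = f(0.125000, -0.200000) = 2.610000
  k3 = f(0.125000, -0.173750) = 2.619811
  k4 = f(0.250000, 0.154953) = 2.625990
  w ← -0.500000 + (0.25/6)·(k1 + 2k2 + 2k3 + k4) = 0.145234
w(0.25) ≈ 0.1452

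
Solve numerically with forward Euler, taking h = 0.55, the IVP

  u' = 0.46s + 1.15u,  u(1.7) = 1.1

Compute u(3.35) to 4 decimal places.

7.5697

Euler: u_{n+1} = u_n + h·f(s_n, u_n).
s=1.700000, u=1.100000: f=2.047000 → u ← 1.100000 + 0.55·2.047000 = 2.225850
s=2.250000, u=2.225850: f=3.594728 → u ← 2.225850 + 0.55·3.594728 = 4.202950
s=2.800000, u=4.202950: f=6.121393 → u ← 4.202950 + 0.55·6.121393 = 7.569716
u(3.35) ≈ 7.5697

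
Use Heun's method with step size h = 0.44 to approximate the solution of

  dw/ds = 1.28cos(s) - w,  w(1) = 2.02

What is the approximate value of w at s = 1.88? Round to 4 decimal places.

0.8864

Heun: k1 = f(s_n, w_n); k2 = f(s_n + h, w_n + h·k1); w_{n+1} = w_n + (h/2)·(k1 + k2).
s=1.000000, w=2.020000:
  k1 = f(1.000000, 2.020000) = -1.328413
  k2 = f(1.440000, 1.435498) = -1.268556
  w ← 2.020000 + (0.44/2)·(-1.328413 + (-1.268556)) = 1.448667
s=1.440000, w=1.448667:
  k1 = f(1.440000, 1.448667) = -1.281724
  k2 = f(1.880000, 0.884708) = -1.274212
  w ← 1.448667 + (0.44/2)·(-1.281724 + (-1.274212)) = 0.886361
w(1.88) ≈ 0.8864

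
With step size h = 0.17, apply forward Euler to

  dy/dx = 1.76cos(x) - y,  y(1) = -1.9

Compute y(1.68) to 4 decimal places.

-0.6539

Euler: y_{n+1} = y_n + h·f(x_n, y_n).
x=1.000000, y=-1.900000: f=2.850932 → y ← -1.900000 + 0.17·2.850932 = -1.415342
x=1.170000, y=-1.415342: f=2.102009 → y ← -1.415342 + 0.17·2.102009 = -1.058000
x=1.340000, y=-1.058000: f=1.460605 → y ← -1.058000 + 0.17·1.460605 = -0.809697
x=1.510000, y=-0.809697: f=0.916633 → y ← -0.809697 + 0.17·0.916633 = -0.653870
y(1.68) ≈ -0.6539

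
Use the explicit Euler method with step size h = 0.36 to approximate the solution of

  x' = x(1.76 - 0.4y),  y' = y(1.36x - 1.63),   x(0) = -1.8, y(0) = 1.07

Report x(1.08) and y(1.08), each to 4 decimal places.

Euler on (x,y): x_{n+1} = x_n + h·x', y_{n+1} = y_n + h·y'.
0.000000: (-1.800000, 1.070000); f=(-2.397600, -4.363460) → (-2.663136, -0.500846)
0.360000: (-2.663136, -0.500846); f=(-5.220647, 2.630373) → (-4.542569, 0.446089)
0.720000: (-4.542569, 0.446089); f=(-7.184366, -3.483014) → (-7.128941, -0.807796)
(x(1.08), y(1.08)) ≈ (-7.1289, -0.8078)

-7.1289, -0.8078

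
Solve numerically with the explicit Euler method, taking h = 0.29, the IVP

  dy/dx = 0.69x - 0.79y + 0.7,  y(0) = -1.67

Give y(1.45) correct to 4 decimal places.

Euler: y_{n+1} = y_n + h·f(x_n, y_n).
x=0.000000, y=-1.670000: f=2.019300 → y ← -1.670000 + 0.29·2.019300 = -1.084403
x=0.290000, y=-1.084403: f=1.756778 → y ← -1.084403 + 0.29·1.756778 = -0.574937
x=0.580000, y=-0.574937: f=1.554400 → y ← -0.574937 + 0.29·1.554400 = -0.124161
x=0.870000, y=-0.124161: f=1.398387 → y ← -0.124161 + 0.29·1.398387 = 0.281371
x=1.160000, y=0.281371: f=1.278117 → y ← 0.281371 + 0.29·1.278117 = 0.652025
y(1.45) ≈ 0.6520

0.6520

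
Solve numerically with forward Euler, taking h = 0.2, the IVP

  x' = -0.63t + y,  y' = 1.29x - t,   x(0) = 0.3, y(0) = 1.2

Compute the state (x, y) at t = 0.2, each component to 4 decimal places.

0.5400, 1.2774

Euler on (x,y): x_{n+1} = x_n + h·x', y_{n+1} = y_n + h·y'.
0.000000: (0.300000, 1.200000); f=(1.200000, 0.387000) → (0.540000, 1.277400)
(x(0.2), y(0.2)) ≈ (0.5400, 1.2774)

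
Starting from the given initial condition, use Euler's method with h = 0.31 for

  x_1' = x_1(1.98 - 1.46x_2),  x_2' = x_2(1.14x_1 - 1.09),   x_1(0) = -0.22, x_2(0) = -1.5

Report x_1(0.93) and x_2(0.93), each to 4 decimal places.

-1.8312, -0.1288

Euler on (x_1,x_2): x_1_{n+1} = x_1_n + h·x_1', x_2_{n+1} = x_2_n + h·x_2'.
0.000000: (-0.220000, -1.500000); f=(-0.917400, 2.011200) → (-0.504394, -0.876528)
0.310000: (-0.504394, -0.876528); f=(-1.644189, 1.459427) → (-1.014092, -0.424106)
0.620000: (-1.014092, -0.424106); f=(-2.635823, 0.952569) → (-1.831198, -0.128809)
(x_1(0.93), x_2(0.93)) ≈ (-1.8312, -0.1288)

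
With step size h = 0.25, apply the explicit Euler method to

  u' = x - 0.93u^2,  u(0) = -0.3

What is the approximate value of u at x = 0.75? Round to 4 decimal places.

-0.1759

Euler: u_{n+1} = u_n + h·f(x_n, u_n).
x=0.000000, u=-0.300000: f=-0.083700 → u ← -0.300000 + 0.25·(-0.083700) = -0.320925
x=0.250000, u=-0.320925: f=0.154217 → u ← -0.320925 + 0.25·0.154217 = -0.282371
x=0.500000, u=-0.282371: f=0.425848 → u ← -0.282371 + 0.25·0.425848 = -0.175909
u(0.75) ≈ -0.1759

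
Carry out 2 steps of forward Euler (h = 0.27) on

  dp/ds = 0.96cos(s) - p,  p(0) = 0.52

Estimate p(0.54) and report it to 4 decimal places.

Euler: p_{n+1} = p_n + h·f(s_n, p_n).
s=0.000000, p=0.520000: f=0.440000 → p ← 0.520000 + 0.27·0.440000 = 0.638800
s=0.270000, p=0.638800: f=0.286420 → p ← 0.638800 + 0.27·0.286420 = 0.716133
p(0.54) ≈ 0.7161

0.7161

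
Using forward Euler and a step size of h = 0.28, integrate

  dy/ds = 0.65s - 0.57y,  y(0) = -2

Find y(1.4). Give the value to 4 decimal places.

Euler: y_{n+1} = y_n + h·f(s_n, y_n).
s=0.000000, y=-2.000000: f=1.140000 → y ← -2.000000 + 0.28·1.140000 = -1.680800
s=0.280000, y=-1.680800: f=1.140056 → y ← -1.680800 + 0.28·1.140056 = -1.361584
s=0.560000, y=-1.361584: f=1.140103 → y ← -1.361584 + 0.28·1.140103 = -1.042355
s=0.840000, y=-1.042355: f=1.140143 → y ← -1.042355 + 0.28·1.140143 = -0.723116
s=1.120000, y=-0.723116: f=1.140176 → y ← -0.723116 + 0.28·1.140176 = -0.403866
y(1.4) ≈ -0.4039

-0.4039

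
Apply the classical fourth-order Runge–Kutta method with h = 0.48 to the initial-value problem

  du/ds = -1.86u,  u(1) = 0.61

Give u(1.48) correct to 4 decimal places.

0.2523

RK4: k1 = f(s_n, u_n); k2 = f(s_n + h/2, u_n + (h/2)·k1); k3 = f(s_n + h/2, u_n + (h/2)·k2); k4 = f(s_n + h, u_n + h·k3); u_{n+1} = u_n + (h/6)·(k1 + 2k2 + 2k3 + k4).
s=1.000000, u=0.610000:
  k1 = f(1.000000, 0.610000) = -1.134600
  k2 = f(1.240000, 0.337696) = -0.628115
  k3 = f(1.240000, 0.459253) = -0.854210
  k4 = f(1.480000, 0.199979) = -0.371962
  u ← 0.610000 + (0.48/6)·(k1 + 2k2 + 2k3 + k4) = 0.252303
u(1.48) ≈ 0.2523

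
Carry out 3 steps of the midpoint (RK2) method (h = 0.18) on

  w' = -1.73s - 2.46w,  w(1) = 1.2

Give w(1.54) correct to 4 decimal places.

Midpoint: k1 = f(s_n, w_n); k2 = f(s_n + h/2, w_n + (h/2)·k1); w_{n+1} = w_n + h·k2.
s=1.000000, w=1.200000:
  k1 = f(1.000000, 1.200000) = -4.682000
  k2 = f(1.090000, 0.778620) = -3.801105
  w ← 1.200000 + 0.18·(-3.801105) = 0.515801
s=1.180000, w=0.515801:
  k1 = f(1.180000, 0.515801) = -3.310271
  k2 = f(1.270000, 0.217877) = -2.733077
  w ← 0.515801 + 0.18·(-2.733077) = 0.023847
s=1.360000, w=0.023847:
  k1 = f(1.360000, 0.023847) = -2.411464
  k2 = f(1.450000, -0.193185) = -2.033266
  w ← 0.023847 + 0.18·(-2.033266) = -0.342141
w(1.54) ≈ -0.3421

-0.3421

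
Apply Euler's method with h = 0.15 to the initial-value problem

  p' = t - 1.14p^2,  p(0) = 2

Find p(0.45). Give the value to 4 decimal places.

Euler: p_{n+1} = p_n + h·f(t_n, p_n).
t=0.000000, p=2.000000: f=-4.560000 → p ← 2.000000 + 0.15·(-4.560000) = 1.316000
t=0.150000, p=1.316000: f=-1.824316 → p ← 1.316000 + 0.15·(-1.824316) = 1.042353
t=0.300000, p=1.042353: f=-0.938609 → p ← 1.042353 + 0.15·(-0.938609) = 0.901561
p(0.45) ≈ 0.9016

0.9016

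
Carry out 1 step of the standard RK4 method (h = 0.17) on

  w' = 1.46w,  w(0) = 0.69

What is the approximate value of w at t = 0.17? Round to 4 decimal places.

RK4: k1 = f(t_n, w_n); k2 = f(t_n + h/2, w_n + (h/2)·k1); k3 = f(t_n + h/2, w_n + (h/2)·k2); k4 = f(t_n + h, w_n + h·k3); w_{n+1} = w_n + (h/6)·(k1 + 2k2 + 2k3 + k4).
t=0.000000, w=0.690000:
  k1 = f(0.000000, 0.690000) = 1.007400
  k2 = f(0.085000, 0.775629) = 1.132418
  k3 = f(0.085000, 0.786256) = 1.147933
  k4 = f(0.170000, 0.885149) = 1.292317
  w ← 0.690000 + (0.17/6)·(k1 + 2k2 + 2k3 + k4) = 0.884379
w(0.17) ≈ 0.8844

0.8844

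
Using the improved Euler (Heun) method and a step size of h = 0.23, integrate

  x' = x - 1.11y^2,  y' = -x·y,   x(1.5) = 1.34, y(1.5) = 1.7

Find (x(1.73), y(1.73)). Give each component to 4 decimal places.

Heun on (x,y): k1 = f(s_n, state_n); k2 = f(s_n + h, state_n + h·k1); state_{n+1} = state_n + (h/2)·(k1 + k2).
1.500000: (1.340000, 1.700000)
  k1 = (-1.867900, -2.278000)
  predictor → (0.910383, 1.176060)
  k2 = (-0.624877, -1.070665)
  → (1.053331, 1.314904)
(x(1.73), y(1.73)) ≈ (1.0533, 1.3149)

1.0533, 1.3149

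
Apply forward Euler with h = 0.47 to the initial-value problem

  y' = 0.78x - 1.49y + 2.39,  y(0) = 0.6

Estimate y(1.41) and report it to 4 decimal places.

1.9732

Euler: y_{n+1} = y_n + h·f(x_n, y_n).
x=0.000000, y=0.600000: f=1.496000 → y ← 0.600000 + 0.47·1.496000 = 1.303120
x=0.470000, y=1.303120: f=0.814951 → y ← 1.303120 + 0.47·0.814951 = 1.686147
x=0.940000, y=1.686147: f=0.610841 → y ← 1.686147 + 0.47·0.610841 = 1.973242
y(1.41) ≈ 1.9732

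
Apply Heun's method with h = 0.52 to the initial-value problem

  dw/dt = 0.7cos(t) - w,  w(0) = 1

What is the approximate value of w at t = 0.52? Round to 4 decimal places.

0.8605

Heun: k1 = f(t_n, w_n); k2 = f(t_n + h, w_n + h·k1); w_{n+1} = w_n + (h/2)·(k1 + k2).
t=0.000000, w=1.000000:
  k1 = f(0.000000, 1.000000) = -0.300000
  k2 = f(0.520000, 0.844000) = -0.236527
  w ← 1.000000 + (0.52/2)·(-0.300000 + (-0.236527)) = 0.860503
w(0.52) ≈ 0.8605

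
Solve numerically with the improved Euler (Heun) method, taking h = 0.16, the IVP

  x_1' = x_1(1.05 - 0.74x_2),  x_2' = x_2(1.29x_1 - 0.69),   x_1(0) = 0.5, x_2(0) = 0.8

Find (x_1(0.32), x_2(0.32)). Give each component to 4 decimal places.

0.5792, 0.8011

Heun on (x_1,x_2): k1 = f(t_n, state_n); k2 = f(t_n + h, state_n + h·k1); state_{n+1} = state_n + (h/2)·(k1 + k2).
0.000000: (0.500000, 0.800000)
  k1 = (0.229000, -0.036000)
  predictor → (0.536640, 0.794240)
  k2 = (0.248068, 0.001799)
  → (0.538165, 0.797264)
0.160000: (0.538165, 0.797264)
  k1 = (0.247569, 0.003375)
  predictor → (0.577777, 0.797804)
  k2 = (0.265561, 0.044144)
  → (0.579216, 0.801065)
(x_1(0.32), x_2(0.32)) ≈ (0.5792, 0.8011)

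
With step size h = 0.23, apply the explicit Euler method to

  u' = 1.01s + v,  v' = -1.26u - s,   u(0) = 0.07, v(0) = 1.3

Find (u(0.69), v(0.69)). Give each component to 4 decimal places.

1.0812, 0.8064

Euler on (u,v): u_{n+1} = u_n + h·u', v_{n+1} = v_n + h·v'.
0.000000: (0.070000, 1.300000); f=(1.300000, -0.088200) → (0.369000, 1.279714)
0.230000: (0.369000, 1.279714); f=(1.512014, -0.694940) → (0.716763, 1.119878)
0.460000: (0.716763, 1.119878); f=(1.584478, -1.363122) → (1.081193, 0.806360)
(u(0.69), v(0.69)) ≈ (1.0812, 0.8064)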